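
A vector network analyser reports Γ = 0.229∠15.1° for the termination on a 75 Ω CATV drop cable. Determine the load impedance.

Z_L ≈ 116 + j14.7 Ω

Z_L = Z_0·(1 + Γ)/(1 − Γ) = 75·(1.22 + j0.0597)/(0.779 − j0.0597)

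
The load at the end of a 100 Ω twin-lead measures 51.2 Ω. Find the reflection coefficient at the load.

Γ = (Z_L − Z_0)/(Z_L + Z_0) = (51.2 − 100)/(51.2 + 100) = -48.8/151.2

Γ = -0.323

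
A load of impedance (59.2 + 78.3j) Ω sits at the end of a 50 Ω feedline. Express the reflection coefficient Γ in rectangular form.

Γ ≈ 0.395 + j0.434

Γ = (Z_L − Z_0)/(Z_L + Z_0) = (9.2 + j78.3)/(109.2 + j78.3)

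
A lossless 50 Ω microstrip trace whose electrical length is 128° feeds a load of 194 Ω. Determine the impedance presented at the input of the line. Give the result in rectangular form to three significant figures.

tan(βl) = tan(128°) = -1.28
Z_in = Z_0·(Z_L + jZ_0·tanβl)/(Z_0 + jZ_L·tanβl)
     = 50·(194 − j64)/(50 − j248)

Z_in ≈ 19.9 + j35 Ω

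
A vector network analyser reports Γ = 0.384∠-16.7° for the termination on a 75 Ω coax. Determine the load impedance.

Z_L ≈ 155 − j40.2 Ω

Z_L = Z_0·(1 + Γ)/(1 − Γ) = 75·(1.37 − j0.11)/(0.632 + j0.11)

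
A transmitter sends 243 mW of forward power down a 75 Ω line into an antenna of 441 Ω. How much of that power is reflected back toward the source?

Γ = (441 − 75)/(441 + 75) = 0.709
|Γ|² = 0.503
P_refl = |Γ|²·P_inc = 122 mW, P_del = (1 − |Γ|²)·P_inc = 121 mW

P_reflected ≈ 122 mW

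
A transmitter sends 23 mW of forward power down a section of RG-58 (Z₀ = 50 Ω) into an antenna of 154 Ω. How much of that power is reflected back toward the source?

P_reflected ≈ 5.98 mW

Γ = (154 − 50)/(154 + 50) = 0.51
|Γ|² = 0.26
P_refl = |Γ|²·P_inc = 5.98 mW, P_del = (1 − |Γ|²)·P_inc = 17 mW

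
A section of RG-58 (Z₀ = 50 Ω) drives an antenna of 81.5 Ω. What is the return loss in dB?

Γ = (81.5 − 50)/(81.5 + 50) = 0.24
RL = −20·log₁₀|Γ| = −20·log₁₀(0.24)

RL ≈ 12.4 dB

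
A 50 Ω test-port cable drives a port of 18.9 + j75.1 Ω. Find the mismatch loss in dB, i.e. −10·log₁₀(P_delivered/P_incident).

mismatch loss ≈ 4.39 dB

Γ = (-31.1 + j75.1)/(68.9 + j75.1), |Γ| = 0.798
|Γ|² = 0.636, so P_del/P_inc = 1 − |Γ|² = 0.364
ML = −10·log₁₀(1 − |Γ|²)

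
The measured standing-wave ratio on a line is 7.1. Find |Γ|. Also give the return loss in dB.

|Γ| ≈ 0.753; return loss ≈ 2.46 dB

|Γ| = (S − 1)/(S + 1) = (7.1 − 1)/(7.1 + 1) = 6.1/8.1
RL = −20·log₁₀|Γ| = −20·log₁₀(0.753)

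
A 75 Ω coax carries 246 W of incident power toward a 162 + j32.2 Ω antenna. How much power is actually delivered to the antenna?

P_delivered ≈ 209 W

|Γ| = |(87 + j32.2)/(237 + j32.2)| = 0.388
|Γ|² = 0.15
P_refl = |Γ|²·P_inc = 37 W, P_del = (1 − |Γ|²)·P_inc = 209 W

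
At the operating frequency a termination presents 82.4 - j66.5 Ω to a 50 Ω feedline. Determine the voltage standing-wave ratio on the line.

VSWR ≈ 2.99

Γ = (Z_L − Z_0)/(Z_L + Z_0) = (32.4 − j66.5)/(132.4 − j66.5)
|Γ| = 74/148 = 0.499
VSWR = (1 + |Γ|)/(1 − |Γ|) = 1.5/0.501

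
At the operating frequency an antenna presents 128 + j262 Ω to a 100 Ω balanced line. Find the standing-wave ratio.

Γ = (Z_L − Z_0)/(Z_L + Z_0) = (28 + j262)/(228 + j262)
|Γ| = 263/347 = 0.759
VSWR = (1 + |Γ|)/(1 − |Γ|) = 1.76/0.241

VSWR ≈ 7.29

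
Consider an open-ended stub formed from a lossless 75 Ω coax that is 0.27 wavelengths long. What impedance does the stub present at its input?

βl = 2π × 0.27 = 97.2°
tan(βl) = -7.92
For an open-ended stub, Z_in = −jZ_0·cot(βl) = −jZ_0/tan(βl)

Z_in ≈ +j9.47 Ω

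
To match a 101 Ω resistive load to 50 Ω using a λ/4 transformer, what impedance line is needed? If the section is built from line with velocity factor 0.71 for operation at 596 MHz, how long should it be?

Z_qwt ≈ 71.1 Ω; length ≈ 8.93 cm

Z_qwt = √(Z_0·R_L) = √(50 × 101) = √5050
λ = 0.71·c/f = 0.357 m, so l = λ/4 = 0.0893 m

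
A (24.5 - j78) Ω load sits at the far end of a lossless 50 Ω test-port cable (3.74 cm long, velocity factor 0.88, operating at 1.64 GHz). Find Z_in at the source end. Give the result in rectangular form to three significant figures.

λ = v/f = 0.88·c / 1.64 GHz = 0.161 m
βl = 2π·l/λ = 2π × 0.232 = 83.6°
tan(βl) = tan(83.6°) = 8.97
Z_in = Z_0·(Z_L + jZ_0·tanβl)/(Z_0 + jZ_L·tanβl)
     = 50·(24.5 + j371)/(750 + j220)

Z_in ≈ 8.18 + j22.3 Ω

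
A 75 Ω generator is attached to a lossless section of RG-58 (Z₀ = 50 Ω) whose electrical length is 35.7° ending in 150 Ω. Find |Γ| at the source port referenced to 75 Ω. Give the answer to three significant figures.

tan(βl) = 0.719
Z_in = Z_0·(Z_L + jZ_0·tanβl)/(Z_0 + jZ_L·tanβl) = 40.3 − j50.9 Ω
Γ_s = (Z_in − Z_s)/(Z_in + Z_s) = (-34.7 − j50.9)/(115 − j50.9), |Γ_s| = 0.489

|Γ| ≈ 0.489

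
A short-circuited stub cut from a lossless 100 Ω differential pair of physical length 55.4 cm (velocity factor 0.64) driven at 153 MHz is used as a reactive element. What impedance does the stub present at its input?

Z_in ≈ −j38.5 Ω

λ = v/f = 0.64·c / 153 MHz = 1.25 m
βl = 2π·l/λ = 2π × 0.441 = 159°
tan(βl) = -0.385
For a short-circuited stub, Z_in = jZ_0·tan(βl)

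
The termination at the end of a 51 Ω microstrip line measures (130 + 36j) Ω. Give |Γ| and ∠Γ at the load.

Γ = (Z_L − Z_0)/(Z_L + Z_0) = (79 + j36)/(181 + j36)
|Γ| = 86.8/185 = 0.47

Γ ≈ 0.47 ∠ 13.2°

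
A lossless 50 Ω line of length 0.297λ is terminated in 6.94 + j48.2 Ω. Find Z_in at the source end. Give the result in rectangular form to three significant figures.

βl = 2π × 0.297 = 107°
tan(βl) = tan(107°) = -3.29
Z_in = Z_0·(Z_L + jZ_0·tanβl)/(Z_0 + jZ_L·tanβl)
     = 50·(6.94 − j116)/(208 − j22.8)

Z_in ≈ 4.66 − j27.4 Ω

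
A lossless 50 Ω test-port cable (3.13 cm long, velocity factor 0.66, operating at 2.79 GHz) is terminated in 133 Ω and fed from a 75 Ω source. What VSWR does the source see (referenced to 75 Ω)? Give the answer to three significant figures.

VSWR ≈ 2.11

λ = v/f = 0.66·c / 2.79 GHz = 0.071 m
βl = 2π·l/λ = 2π × 0.441 = 159°
tan(βl) = -0.388
Z_in = Z_0·(Z_L + jZ_0·tanβl)/(Z_0 + jZ_L·tanβl) = 74 + j57.1 Ω
Γ_s = (Z_in − Z_s)/(Z_in + Z_s) = (-0.955 + j57.1)/(149 + j57.1), |Γ_s| = 0.358
VSWR = (1 + |Γ_s|)/(1 − |Γ_s|)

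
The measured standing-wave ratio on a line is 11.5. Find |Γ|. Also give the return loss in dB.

|Γ| ≈ 0.84; return loss ≈ 1.51 dB

|Γ| = (S − 1)/(S + 1) = (11.5 − 1)/(11.5 + 1) = 10.5/12.5
RL = −20·log₁₀|Γ| = −20·log₁₀(0.84)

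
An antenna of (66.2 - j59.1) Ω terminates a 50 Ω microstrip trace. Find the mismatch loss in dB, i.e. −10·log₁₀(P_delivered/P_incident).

mismatch loss ≈ 1.08 dB

Γ = (16.2 − j59.1)/(116.2 − j59.1), |Γ| = 0.47
|Γ|² = 0.221, so P_del/P_inc = 1 − |Γ|² = 0.779
ML = −10·log₁₀(1 − |Γ|²)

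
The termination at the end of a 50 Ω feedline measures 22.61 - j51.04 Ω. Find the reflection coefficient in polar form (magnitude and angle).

Γ = (Z_L − Z_0)/(Z_L + Z_0) = (-27.39 − j51.04)/(72.61 − j51.04)
|Γ| = 57.9/88.8 = 0.653

Γ ≈ 0.653 ∠ -83.1°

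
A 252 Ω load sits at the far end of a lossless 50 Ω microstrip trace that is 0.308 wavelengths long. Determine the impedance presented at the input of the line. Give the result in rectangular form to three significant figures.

βl = 2π × 0.308 = 111°
tan(βl) = tan(111°) = -2.62
Z_in = Z_0·(Z_L + jZ_0·tanβl)/(Z_0 + jZ_L·tanβl)
     = 50·(252 − j131)/(50 − j661)

Z_in ≈ 11.3 + j18.2 Ω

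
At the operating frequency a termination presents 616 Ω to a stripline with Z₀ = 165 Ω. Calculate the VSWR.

Γ = (616 − 165)/(616 + 165) = 0.577
VSWR = (1 + 0.577)/(1 − 0.577)

VSWR ≈ 3.73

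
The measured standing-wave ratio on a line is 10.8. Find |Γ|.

|Γ| ≈ 0.831

|Γ| = (S − 1)/(S + 1) = (10.8 − 1)/(10.8 + 1) = 9.8/11.8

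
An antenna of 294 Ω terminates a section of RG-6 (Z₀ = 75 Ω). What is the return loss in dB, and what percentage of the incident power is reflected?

RL ≈ 4.53 dB; 35.2% of incident power reflected

Γ = (294 − 75)/(294 + 75) = 0.593
RL = −20·log₁₀(0.593) = 4.53 dB
P_refl/P_inc = |Γ|² = 0.352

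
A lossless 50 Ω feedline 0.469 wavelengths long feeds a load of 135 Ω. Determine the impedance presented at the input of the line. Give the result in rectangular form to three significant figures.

βl = 2π × 0.469 = 169°
tan(βl) = tan(169°) = -0.197
Z_in = Z_0·(Z_L + jZ_0·tanβl)/(Z_0 + jZ_L·tanβl)
     = 50·(135 − j9.86)/(50 − j26.6)

Z_in ≈ 109 + j48.3 Ω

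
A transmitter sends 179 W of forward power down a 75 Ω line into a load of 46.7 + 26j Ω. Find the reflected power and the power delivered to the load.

P_reflected ≈ 17.1 W; P_delivered ≈ 162 W

|Γ| = |(-28.3 + j26)/(121.7 + j26)| = 0.309
|Γ|² = 0.0954
P_refl = |Γ|²·P_inc = 17.1 W, P_del = (1 − |Γ|²)·P_inc = 162 W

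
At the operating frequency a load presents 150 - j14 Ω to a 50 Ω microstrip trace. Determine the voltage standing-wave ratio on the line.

VSWR ≈ 3.03

Γ = (Z_L − Z_0)/(Z_L + Z_0) = (100 − j14)/(200 − j14)
|Γ| = 101/200 = 0.504
VSWR = (1 + |Γ|)/(1 − |Γ|) = 1.5/0.496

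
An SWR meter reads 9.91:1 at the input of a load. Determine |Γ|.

|Γ| ≈ 0.817

|Γ| = (S − 1)/(S + 1) = (9.91 − 1)/(9.91 + 1) = 8.91/10.9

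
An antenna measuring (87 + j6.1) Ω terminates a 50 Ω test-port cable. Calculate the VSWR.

VSWR ≈ 1.75

Γ = (Z_L − Z_0)/(Z_L + Z_0) = (37 + j6.1)/(137 + j6.1)
|Γ| = 37.5/137 = 0.273
VSWR = (1 + |Γ|)/(1 − |Γ|) = 1.27/0.727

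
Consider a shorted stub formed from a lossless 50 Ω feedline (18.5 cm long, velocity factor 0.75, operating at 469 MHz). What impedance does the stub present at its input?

Z_in ≈ −j43.7 Ω

λ = v/f = 0.75·c / 469 MHz = 0.48 m
βl = 2π·l/λ = 2π × 0.386 = 139°
tan(βl) = -0.875
For a shorted stub, Z_in = jZ_0·tan(βl)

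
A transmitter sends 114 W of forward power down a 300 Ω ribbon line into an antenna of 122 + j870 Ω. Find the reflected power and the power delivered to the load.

|Γ| = |(-178 + j870)/(422 + j870)| = 0.918
|Γ|² = 0.843
P_refl = |Γ|²·P_inc = 96.1 W, P_del = (1 − |Γ|²)·P_inc = 17.9 W

P_reflected ≈ 96.1 W; P_delivered ≈ 17.9 W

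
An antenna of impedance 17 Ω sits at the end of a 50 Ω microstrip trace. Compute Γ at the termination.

Γ = (Z_L − Z_0)/(Z_L + Z_0) = (17 − 50)/(17 + 50) = -33/67

Γ = -0.493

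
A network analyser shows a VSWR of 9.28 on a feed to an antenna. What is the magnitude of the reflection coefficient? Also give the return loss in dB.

|Γ| ≈ 0.805; return loss ≈ 1.88 dB

|Γ| = (S − 1)/(S + 1) = (9.28 − 1)/(9.28 + 1) = 8.28/10.3
RL = −20·log₁₀|Γ| = −20·log₁₀(0.805)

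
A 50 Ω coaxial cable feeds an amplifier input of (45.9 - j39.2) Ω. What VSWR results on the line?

VSWR ≈ 2.23

Γ = (Z_L − Z_0)/(Z_L + Z_0) = (-4.1 − j39.2)/(95.9 − j39.2)
|Γ| = 39.4/104 = 0.38
VSWR = (1 + |Γ|)/(1 − |Γ|) = 1.38/0.62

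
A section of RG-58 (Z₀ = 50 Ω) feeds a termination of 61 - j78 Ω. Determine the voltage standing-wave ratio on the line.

VSWR ≈ 3.77

Γ = (Z_L − Z_0)/(Z_L + Z_0) = (11 − j78)/(111 − j78)
|Γ| = 78.8/136 = 0.581
VSWR = (1 + |Γ|)/(1 − |Γ|) = 1.58/0.419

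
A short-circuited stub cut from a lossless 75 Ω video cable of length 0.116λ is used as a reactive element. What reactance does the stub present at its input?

X_in ≈ 67 Ω (inductive)

βl = 2π × 0.116 = 41.8°
tan(βl) = 0.893
For a short-circuited stub, Z_in = jZ_0·tan(βl)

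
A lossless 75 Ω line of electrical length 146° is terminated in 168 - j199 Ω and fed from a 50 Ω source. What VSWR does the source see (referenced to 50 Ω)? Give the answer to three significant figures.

VSWR ≈ 7.87

tan(βl) = -0.675
Z_in = Z_0·(Z_L + jZ_0·tanβl)/(Z_0 + jZ_L·tanβl) = 84.1 + j155 Ω
Γ_s = (Z_in − Z_s)/(Z_in + Z_s) = (34.1 + j155)/(134 + j155), |Γ_s| = 0.775
VSWR = (1 + |Γ_s|)/(1 − |Γ_s|)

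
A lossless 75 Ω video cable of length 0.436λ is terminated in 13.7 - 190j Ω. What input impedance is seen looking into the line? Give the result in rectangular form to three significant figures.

Z_in ≈ 1340 + j1520 Ω

βl = 2π × 0.436 = 157°
tan(βl) = tan(157°) = -0.425
Z_in = Z_0·(Z_L + jZ_0·tanβl)/(Z_0 + jZ_L·tanβl)
     = 75·(13.7 − j222)/(-5.81 − j5.83)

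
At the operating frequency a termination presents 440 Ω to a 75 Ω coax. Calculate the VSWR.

Γ = (440 − 75)/(440 + 75) = 0.709
VSWR = (1 + 0.709)/(1 − 0.709)

VSWR ≈ 5.87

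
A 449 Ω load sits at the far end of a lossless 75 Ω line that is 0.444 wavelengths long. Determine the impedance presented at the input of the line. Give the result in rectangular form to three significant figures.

Z_in ≈ 87.4 + j165 Ω

βl = 2π × 0.444 = 160°
tan(βl) = tan(160°) = -0.367
Z_in = Z_0·(Z_L + jZ_0·tanβl)/(Z_0 + jZ_L·tanβl)
     = 75·(449 − j27.5)/(75 − j165)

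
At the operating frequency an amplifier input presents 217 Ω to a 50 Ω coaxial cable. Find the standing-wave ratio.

Γ = (217 − 50)/(217 + 50) = 0.625
VSWR = (1 + 0.625)/(1 − 0.625)

VSWR ≈ 4.34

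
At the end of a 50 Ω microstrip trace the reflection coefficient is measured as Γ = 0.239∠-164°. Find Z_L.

Z_L ≈ 31.1 − j4.34 Ω

Z_L = Z_0·(1 + Γ)/(1 − Γ) = 50·(0.77 − j0.0659)/(1.23 + j0.0659)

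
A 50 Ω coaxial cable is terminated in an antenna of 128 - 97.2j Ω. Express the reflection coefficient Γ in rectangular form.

Γ = (Z_L − Z_0)/(Z_L + Z_0) = (78 − j97.2)/(178 − j97.2)

Γ ≈ 0.567 − j0.236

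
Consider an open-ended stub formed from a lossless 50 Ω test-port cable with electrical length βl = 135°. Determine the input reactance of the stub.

tan(βl) = -1
For an open-ended stub, Z_in = −jZ_0·cot(βl) = −jZ_0/tan(βl)

X_in ≈ 50 Ω (inductive)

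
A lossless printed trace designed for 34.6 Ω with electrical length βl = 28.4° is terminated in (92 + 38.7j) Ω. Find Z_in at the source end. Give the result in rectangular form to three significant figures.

tan(βl) = tan(28.4°) = 0.541
Z_in = Z_0·(Z_L + jZ_0·tanβl)/(Z_0 + jZ_L·tanβl)
     = 34.6·(92 + j57.4)/(13.7 + j49.7)

Z_in ≈ 53.5 − j49.3 Ω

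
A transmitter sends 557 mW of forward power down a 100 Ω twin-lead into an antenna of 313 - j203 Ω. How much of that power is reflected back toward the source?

P_reflected ≈ 228 mW

|Γ| = |(213 − j203)/(413 − j203)| = 0.639
|Γ|² = 0.409
P_refl = |Γ|²·P_inc = 228 mW, P_del = (1 − |Γ|²)·P_inc = 329 mW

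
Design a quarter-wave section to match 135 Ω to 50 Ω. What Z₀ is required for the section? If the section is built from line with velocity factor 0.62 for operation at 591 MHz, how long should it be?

Z_qwt ≈ 82.2 Ω; length ≈ 7.87 cm

Z_qwt = √(Z_0·R_L) = √(50 × 135) = √6750
λ = 0.62·c/f = 0.315 m, so l = λ/4 = 0.0787 m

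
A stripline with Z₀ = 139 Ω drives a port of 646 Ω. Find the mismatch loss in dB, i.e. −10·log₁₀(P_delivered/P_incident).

Γ = (646 − 139)/(646 + 139) = 0.646
|Γ|² = 0.417, so P_del/P_inc = 1 − |Γ|² = 0.583
ML = −10·log₁₀(1 − |Γ|²)

mismatch loss ≈ 2.34 dB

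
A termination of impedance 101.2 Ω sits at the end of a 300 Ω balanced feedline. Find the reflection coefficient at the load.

Γ = -0.496

Γ = (Z_L − Z_0)/(Z_L + Z_0) = (101.2 − 300)/(101.2 + 300) = -198.8/401.2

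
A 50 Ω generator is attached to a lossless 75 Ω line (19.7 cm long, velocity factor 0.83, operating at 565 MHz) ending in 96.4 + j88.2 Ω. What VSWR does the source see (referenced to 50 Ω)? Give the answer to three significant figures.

VSWR ≈ 3.13

λ = v/f = 0.83·c / 565 MHz = 0.441 m
βl = 2π·l/λ = 2π × 0.447 = 161°
tan(βl) = -0.346
Z_in = Z_0·(Z_L + jZ_0·tanβl)/(Z_0 + jZ_L·tanβl) = 49.6 + j59.9 Ω
Γ_s = (Z_in − Z_s)/(Z_in + Z_s) = (-0.409 + j59.9)/(99.6 + j59.9), |Γ_s| = 0.516
VSWR = (1 + |Γ_s|)/(1 − |Γ_s|)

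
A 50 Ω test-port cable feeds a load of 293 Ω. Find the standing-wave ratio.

VSWR ≈ 5.86

Γ = (293 − 50)/(293 + 50) = 0.708
VSWR = (1 + 0.708)/(1 − 0.708)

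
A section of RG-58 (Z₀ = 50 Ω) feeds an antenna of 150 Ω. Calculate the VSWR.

VSWR ≈ 3

Γ = (150 − 50)/(150 + 50) = 0.5
VSWR = (1 + 0.5)/(1 − 0.5)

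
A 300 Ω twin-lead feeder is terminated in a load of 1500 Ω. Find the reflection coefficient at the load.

Γ = (Z_L − Z_0)/(Z_L + Z_0) = (1500 − 300)/(1500 + 300) = 1200/1800

Γ = 0.667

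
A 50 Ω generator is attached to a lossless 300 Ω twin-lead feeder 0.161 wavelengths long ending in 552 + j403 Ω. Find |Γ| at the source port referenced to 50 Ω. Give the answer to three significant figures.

|Γ| ≈ 0.836

βl = 2π × 0.161 = 58°
tan(βl) = 1.6
Z_in = Z_0·(Z_L + jZ_0·tanβl)/(Z_0 + jZ_L·tanβl) = 197 − j265 Ω
Γ_s = (Z_in − Z_s)/(Z_in + Z_s) = (147 − j265)/(247 − j265), |Γ_s| = 0.836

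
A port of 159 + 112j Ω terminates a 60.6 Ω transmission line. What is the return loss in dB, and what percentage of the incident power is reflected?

Γ = (98.4 + j112)/(219.6 + j112), |Γ| = 0.605
RL = −20·log₁₀(0.605) = 4.37 dB
P_refl/P_inc = |Γ|² = 0.366

RL ≈ 4.37 dB; 36.6% of incident power reflected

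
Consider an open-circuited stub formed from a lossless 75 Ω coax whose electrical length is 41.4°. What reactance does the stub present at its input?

tan(βl) = 0.882
For an open-circuited stub, Z_in = −jZ_0·cot(βl) = −jZ_0/tan(βl)

X_in ≈ -85.1 Ω (capacitive)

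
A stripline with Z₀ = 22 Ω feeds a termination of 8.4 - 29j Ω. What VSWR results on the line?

Γ = (Z_L − Z_0)/(Z_L + Z_0) = (-13.6 − j29)/(30.4 − j29)
|Γ| = 32/42 = 0.762
VSWR = (1 + |Γ|)/(1 − |Γ|) = 1.76/0.238

VSWR ≈ 7.42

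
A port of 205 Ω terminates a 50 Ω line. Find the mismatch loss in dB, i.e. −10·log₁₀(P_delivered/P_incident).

mismatch loss ≈ 2 dB

Γ = (205 − 50)/(205 + 50) = 0.608
|Γ|² = 0.369, so P_del/P_inc = 1 − |Γ|² = 0.631
ML = −10·log₁₀(1 − |Γ|²)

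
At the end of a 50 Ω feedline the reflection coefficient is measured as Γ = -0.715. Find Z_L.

Z_L = Z_0·(1 + Γ)/(1 − Γ) = 50·(0.285)/(1.71)

Z_L ≈ 8.31 Ω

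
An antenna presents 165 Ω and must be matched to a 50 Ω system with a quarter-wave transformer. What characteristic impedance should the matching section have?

Z_qwt = √(Z_0·R_L) = √(50 × 165) = √8250

Z_qwt ≈ 90.8 Ω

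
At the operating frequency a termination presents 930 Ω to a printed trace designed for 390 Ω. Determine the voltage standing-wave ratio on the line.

VSWR ≈ 2.38

For a purely resistive load, VSWR = R_L/Z_0 or Z_0/R_L (whichever > 1) = 930/390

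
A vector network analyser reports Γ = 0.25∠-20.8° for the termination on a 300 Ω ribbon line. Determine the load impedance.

Z_L ≈ 473 − j89.5 Ω

Z_L = Z_0·(1 + Γ)/(1 − Γ) = 300·(1.23 − j0.0888)/(0.766 + j0.0888)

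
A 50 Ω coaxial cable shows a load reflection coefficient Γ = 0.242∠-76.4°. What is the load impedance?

Z_L ≈ 49.8 − j24.9 Ω

Z_L = Z_0·(1 + Γ)/(1 − Γ) = 50·(1.06 − j0.235)/(0.943 + j0.235)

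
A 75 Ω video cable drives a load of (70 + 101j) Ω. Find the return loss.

Γ = (-5 + j101)/(145 + j101), |Γ| = 0.572
RL = −20·log₁₀|Γ| = −20·log₁₀(0.572)

RL ≈ 4.85 dB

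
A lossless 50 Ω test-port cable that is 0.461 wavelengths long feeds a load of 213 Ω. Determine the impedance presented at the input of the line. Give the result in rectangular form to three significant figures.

βl = 2π × 0.461 = 166°
tan(βl) = tan(166°) = -0.25
Z_in = Z_0·(Z_L + jZ_0·tanβl)/(Z_0 + jZ_L·tanβl)
     = 50·(213 − j12.5)/(50 − j53.3)

Z_in ≈ 106 + j100 Ω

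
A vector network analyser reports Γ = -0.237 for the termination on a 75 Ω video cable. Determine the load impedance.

Z_L = Z_0·(1 + Γ)/(1 − Γ) = 75·(0.763)/(1.24)

Z_L ≈ 46.3 Ω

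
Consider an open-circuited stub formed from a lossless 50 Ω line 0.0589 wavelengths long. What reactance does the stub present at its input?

βl = 2π × 0.0589 = 21.2°
tan(βl) = 0.388
For an open-circuited stub, Z_in = −jZ_0·cot(βl) = −jZ_0/tan(βl)

X_in ≈ -129 Ω (capacitive)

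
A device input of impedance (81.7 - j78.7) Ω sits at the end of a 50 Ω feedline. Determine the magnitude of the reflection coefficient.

|Γ| ≈ 0.553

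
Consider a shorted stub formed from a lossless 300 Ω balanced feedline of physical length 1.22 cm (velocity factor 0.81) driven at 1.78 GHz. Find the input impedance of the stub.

λ = v/f = 0.81·c / 1.78 GHz = 0.137 m
βl = 2π·l/λ = 2π × 0.0894 = 32.2°
tan(βl) = 0.629
For a shorted stub, Z_in = jZ_0·tan(βl)

Z_in ≈ +j189 Ω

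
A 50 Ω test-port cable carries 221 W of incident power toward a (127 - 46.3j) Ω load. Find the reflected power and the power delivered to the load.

P_reflected ≈ 53.3 W; P_delivered ≈ 168 W

|Γ| = |(77 − j46.3)/(177 − j46.3)| = 0.491
|Γ|² = 0.241
P_refl = |Γ|²·P_inc = 53.3 W, P_del = (1 − |Γ|²)·P_inc = 168 W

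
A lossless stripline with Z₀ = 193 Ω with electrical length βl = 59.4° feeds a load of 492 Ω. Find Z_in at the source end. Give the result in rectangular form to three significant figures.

Z_in ≈ 97 − j91.6 Ω

tan(βl) = tan(59.4°) = 1.69
Z_in = Z_0·(Z_L + jZ_0·tanβl)/(Z_0 + jZ_L·tanβl)
     = 193·(492 + j326)/(193 + j832)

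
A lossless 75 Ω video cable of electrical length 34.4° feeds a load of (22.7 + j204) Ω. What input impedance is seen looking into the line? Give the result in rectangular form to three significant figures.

Z_in ≈ 42.4 − j286 Ω

tan(βl) = tan(34.4°) = 0.685
Z_in = Z_0·(Z_L + jZ_0·tanβl)/(Z_0 + jZ_L·tanβl)
     = 75·(22.7 + j255)/(-64.7 + j15.5)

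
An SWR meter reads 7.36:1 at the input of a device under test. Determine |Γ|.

|Γ| = (S − 1)/(S + 1) = (7.36 − 1)/(7.36 + 1) = 6.36/8.36

|Γ| ≈ 0.761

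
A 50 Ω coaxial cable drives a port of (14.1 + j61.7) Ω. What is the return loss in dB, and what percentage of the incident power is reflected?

Γ = (-35.9 + j61.7)/(64.1 + j61.7), |Γ| = 0.802
RL = −20·log₁₀(0.802) = 1.91 dB
P_refl/P_inc = |Γ|² = 0.644

RL ≈ 1.91 dB; 64.4% of incident power reflected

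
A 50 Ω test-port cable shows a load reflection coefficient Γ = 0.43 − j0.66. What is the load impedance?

Z_L = Z_0·(1 + Γ)/(1 − Γ) = 50·(1.43 − j0.66)/(0.57 + j0.66)

Z_L ≈ 25 − j86.8 Ω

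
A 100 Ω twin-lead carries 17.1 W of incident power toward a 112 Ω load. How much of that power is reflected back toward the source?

P_reflected ≈ 0.0548 W

Γ = (112 − 100)/(112 + 100) = 0.0566
|Γ|² = 0.0032
P_refl = |Γ|²·P_inc = 0.0548 W, P_del = (1 − |Γ|²)·P_inc = 17 W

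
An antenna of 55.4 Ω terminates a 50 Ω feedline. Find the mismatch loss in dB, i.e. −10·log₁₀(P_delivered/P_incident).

Γ = (55.4 − 50)/(55.4 + 50) = 0.0512
|Γ|² = 0.00262, so P_del/P_inc = 1 − |Γ|² = 0.997
ML = −10·log₁₀(1 − |Γ|²)

mismatch loss ≈ 0.0114 dB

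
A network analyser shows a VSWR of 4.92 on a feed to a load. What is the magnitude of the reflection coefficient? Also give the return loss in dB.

|Γ| = (S − 1)/(S + 1) = (4.92 − 1)/(4.92 + 1) = 3.92/5.92
RL = −20·log₁₀|Γ| = −20·log₁₀(0.662)

|Γ| ≈ 0.662; return loss ≈ 3.58 dB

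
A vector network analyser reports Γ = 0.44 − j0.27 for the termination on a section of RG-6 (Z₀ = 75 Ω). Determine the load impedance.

Z_L ≈ 142 − j105 Ω

Z_L = Z_0·(1 + Γ)/(1 − Γ) = 75·(1.44 − j0.27)/(0.56 + j0.27)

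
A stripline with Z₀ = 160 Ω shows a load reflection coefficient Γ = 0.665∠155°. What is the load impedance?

Z_L = Z_0·(1 + Γ)/(1 − Γ) = 160·(0.397 + j0.281)/(1.6 − j0.281)

Z_L ≈ 33.7 + j34 Ω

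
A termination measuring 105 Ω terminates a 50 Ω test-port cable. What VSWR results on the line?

VSWR ≈ 2.1

Γ = (105 − 50)/(105 + 50) = 0.355
VSWR = (1 + 0.355)/(1 − 0.355)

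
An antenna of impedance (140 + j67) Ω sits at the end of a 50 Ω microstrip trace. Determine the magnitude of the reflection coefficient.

|Γ| ≈ 0.557

Γ = (Z_L − Z_0)/(Z_L + Z_0) = (90 + j67)/(190 + j67)
|Γ| = 112/201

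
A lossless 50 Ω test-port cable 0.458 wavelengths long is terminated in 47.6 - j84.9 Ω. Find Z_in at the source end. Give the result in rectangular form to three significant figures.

βl = 2π × 0.458 = 165°
tan(βl) = tan(165°) = -0.27
Z_in = Z_0·(Z_L + jZ_0·tanβl)/(Z_0 + jZ_L·tanβl)
     = 50·(47.6 − j98.4)/(27.1 − j12.9)

Z_in ≈ 142 − j114 Ω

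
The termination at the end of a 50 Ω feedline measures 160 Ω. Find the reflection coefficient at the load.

Γ = (Z_L − Z_0)/(Z_L + Z_0) = (160 − 50)/(160 + 50) = 110/210

Γ = 0.524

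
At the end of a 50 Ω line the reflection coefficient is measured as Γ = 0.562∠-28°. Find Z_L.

Z_L ≈ 106 − j81.6 Ω

Z_L = Z_0·(1 + Γ)/(1 − Γ) = 50·(1.5 − j0.264)/(0.504 + j0.264)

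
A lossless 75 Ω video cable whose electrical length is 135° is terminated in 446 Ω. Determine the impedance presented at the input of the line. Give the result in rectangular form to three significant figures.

Z_in ≈ 24.5 + j70.9 Ω

tan(βl) = tan(135°) = -1
Z_in = Z_0·(Z_L + jZ_0·tanβl)/(Z_0 + jZ_L·tanβl)
     = 75·(446 − j75)/(75 − j446)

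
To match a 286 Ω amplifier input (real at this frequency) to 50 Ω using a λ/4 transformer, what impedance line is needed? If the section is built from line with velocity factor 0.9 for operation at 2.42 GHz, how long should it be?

Z_qwt ≈ 120 Ω; length ≈ 2.79 cm

Z_qwt = √(Z_0·R_L) = √(50 × 286) = √14300
λ = 0.9·c/f = 0.112 m, so l = λ/4 = 0.0279 m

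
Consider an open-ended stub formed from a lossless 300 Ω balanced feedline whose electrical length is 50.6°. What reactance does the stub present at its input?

X_in ≈ -246 Ω (capacitive)

tan(βl) = 1.22
For an open-ended stub, Z_in = −jZ_0·cot(βl) = −jZ_0/tan(βl)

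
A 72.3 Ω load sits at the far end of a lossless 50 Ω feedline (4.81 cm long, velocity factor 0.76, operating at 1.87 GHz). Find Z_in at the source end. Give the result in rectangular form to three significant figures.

Z_in ≈ 51.2 + j18.7 Ω

λ = v/f = 0.76·c / 1.87 GHz = 0.122 m
βl = 2π·l/λ = 2π × 0.395 = 142°
tan(βl) = tan(142°) = -0.781
Z_in = Z_0·(Z_L + jZ_0·tanβl)/(Z_0 + jZ_L·tanβl)
     = 50·(72.3 − j39)/(50 − j56.4)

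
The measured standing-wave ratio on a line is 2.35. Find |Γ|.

|Γ| ≈ 0.403

|Γ| = (S − 1)/(S + 1) = (2.35 − 1)/(2.35 + 1) = 1.35/3.35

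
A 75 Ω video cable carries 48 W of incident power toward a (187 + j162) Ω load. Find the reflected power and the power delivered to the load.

|Γ| = |(112 + j162)/(262 + j162)| = 0.639
|Γ|² = 0.409
P_refl = |Γ|²·P_inc = 19.6 W, P_del = (1 − |Γ|²)·P_inc = 28.4 W

P_reflected ≈ 19.6 W; P_delivered ≈ 28.4 W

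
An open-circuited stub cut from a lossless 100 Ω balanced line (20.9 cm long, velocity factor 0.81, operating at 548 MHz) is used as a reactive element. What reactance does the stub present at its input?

λ = v/f = 0.81·c / 548 MHz = 0.443 m
βl = 2π·l/λ = 2π × 0.471 = 170°
tan(βl) = -0.182
For an open-circuited stub, Z_in = −jZ_0·cot(βl) = −jZ_0/tan(βl)

X_in ≈ 549 Ω (inductive)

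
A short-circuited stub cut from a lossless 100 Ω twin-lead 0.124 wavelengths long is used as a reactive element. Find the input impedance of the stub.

Z_in ≈ +j98.8 Ω

βl = 2π × 0.124 = 44.6°
tan(βl) = 0.988
For a short-circuited stub, Z_in = jZ_0·tan(βl)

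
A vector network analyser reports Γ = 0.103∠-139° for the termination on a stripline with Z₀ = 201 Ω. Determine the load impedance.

Z_L = Z_0·(1 + Γ)/(1 − Γ) = 201·(0.922 − j0.0676)/(1.08 + j0.0676)

Z_L ≈ 171 − j23.3 Ω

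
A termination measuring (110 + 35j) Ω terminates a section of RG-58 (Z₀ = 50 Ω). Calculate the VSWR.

VSWR ≈ 2.47

Γ = (Z_L − Z_0)/(Z_L + Z_0) = (60 + j35)/(160 + j35)
|Γ| = 69.5/164 = 0.424
VSWR = (1 + |Γ|)/(1 − |Γ|) = 1.42/0.576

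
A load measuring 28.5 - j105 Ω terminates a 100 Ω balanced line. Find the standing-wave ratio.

Γ = (Z_L − Z_0)/(Z_L + Z_0) = (-71.5 − j105)/(128.5 − j105)
|Γ| = 127/166 = 0.766
VSWR = (1 + |Γ|)/(1 − |Γ|) = 1.77/0.234

VSWR ≈ 7.53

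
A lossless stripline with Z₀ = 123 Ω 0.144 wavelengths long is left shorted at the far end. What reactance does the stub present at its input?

βl = 2π × 0.144 = 51.8°
tan(βl) = 1.27
For a shorted stub, Z_in = jZ_0·tan(βl)

X_in ≈ 157 Ω (inductive)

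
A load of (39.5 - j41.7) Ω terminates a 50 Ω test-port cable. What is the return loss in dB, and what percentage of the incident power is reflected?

RL ≈ 7.22 dB; 19% of incident power reflected

Γ = (-10.5 − j41.7)/(89.5 − j41.7), |Γ| = 0.436
RL = −20·log₁₀(0.436) = 7.22 dB
P_refl/P_inc = |Γ|² = 0.19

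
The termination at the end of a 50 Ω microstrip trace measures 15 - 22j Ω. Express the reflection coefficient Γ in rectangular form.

Γ = (Z_L − Z_0)/(Z_L + Z_0) = (-35 − j22)/(65 − j22)

Γ ≈ -0.38 − j0.467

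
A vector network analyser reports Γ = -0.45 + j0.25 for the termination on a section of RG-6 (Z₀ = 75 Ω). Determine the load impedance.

Z_L ≈ 25.5 + j17.3 Ω

Z_L = Z_0·(1 + Γ)/(1 − Γ) = 75·(0.55 + j0.25)/(1.45 − j0.25)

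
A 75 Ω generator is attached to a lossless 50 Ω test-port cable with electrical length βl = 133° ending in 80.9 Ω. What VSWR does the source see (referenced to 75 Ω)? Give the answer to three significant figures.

tan(βl) = -1.07
Z_in = Z_0·(Z_L + jZ_0·tanβl)/(Z_0 + jZ_L·tanβl) = 43.4 + j21.6 Ω
Γ_s = (Z_in − Z_s)/(Z_in + Z_s) = (-31.6 + j21.6)/(118 + j21.6), |Γ_s| = 0.318
VSWR = (1 + |Γ_s|)/(1 − |Γ_s|)

VSWR ≈ 1.93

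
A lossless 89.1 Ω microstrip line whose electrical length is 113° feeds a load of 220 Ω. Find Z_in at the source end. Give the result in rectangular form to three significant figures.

tan(βl) = tan(113°) = -2.36
Z_in = Z_0·(Z_L + jZ_0·tanβl)/(Z_0 + jZ_L·tanβl)
     = 89.1·(220 − j210)/(89.1 − j518)

Z_in ≈ 41.4 + j30.7 Ω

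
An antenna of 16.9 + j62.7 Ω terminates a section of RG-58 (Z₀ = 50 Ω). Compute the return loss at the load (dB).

RL ≈ 2.23 dB

Γ = (-33.1 + j62.7)/(66.9 + j62.7), |Γ| = 0.773
RL = −20·log₁₀|Γ| = −20·log₁₀(0.773)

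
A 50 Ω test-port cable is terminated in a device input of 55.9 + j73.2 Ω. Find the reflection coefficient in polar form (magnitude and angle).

Γ = (Z_L − Z_0)/(Z_L + Z_0) = (5.9 + j73.2)/(105.9 + j73.2)
|Γ| = 73.4/129 = 0.57

Γ ≈ 0.57 ∠ 50.7°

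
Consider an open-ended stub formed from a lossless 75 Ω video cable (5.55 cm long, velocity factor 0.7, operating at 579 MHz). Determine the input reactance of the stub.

X_in ≈ -52.3 Ω (capacitive)

λ = v/f = 0.7·c / 579 MHz = 0.363 m
βl = 2π·l/λ = 2π × 0.153 = 55.1°
tan(βl) = 1.43
For an open-ended stub, Z_in = −jZ_0·cot(βl) = −jZ_0/tan(βl)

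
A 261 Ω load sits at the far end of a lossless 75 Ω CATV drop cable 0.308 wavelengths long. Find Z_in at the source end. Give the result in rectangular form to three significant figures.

βl = 2π × 0.308 = 111°
tan(βl) = tan(111°) = -2.62
Z_in = Z_0·(Z_L + jZ_0·tanβl)/(Z_0 + jZ_L·tanβl)
     = 75·(261 − j197)/(75 − j684)

Z_in ≈ 24.4 + j25.9 Ω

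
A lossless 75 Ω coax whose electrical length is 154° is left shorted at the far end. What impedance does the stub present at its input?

tan(βl) = -0.488
For a shorted stub, Z_in = jZ_0·tan(βl)

Z_in ≈ −j36.6 Ω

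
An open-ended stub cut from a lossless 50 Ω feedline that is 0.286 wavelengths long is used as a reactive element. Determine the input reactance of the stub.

X_in ≈ 11.5 Ω (inductive)

βl = 2π × 0.286 = 103°
tan(βl) = -4.35
For an open-ended stub, Z_in = −jZ_0·cot(βl) = −jZ_0/tan(βl)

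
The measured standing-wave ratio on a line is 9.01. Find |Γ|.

|Γ| ≈ 0.8

|Γ| = (S − 1)/(S + 1) = (9.01 − 1)/(9.01 + 1) = 8.01/10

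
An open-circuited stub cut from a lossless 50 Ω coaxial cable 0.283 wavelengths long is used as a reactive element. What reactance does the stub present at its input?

X_in ≈ 10.5 Ω (inductive)

βl = 2π × 0.283 = 102°
tan(βl) = -4.75
For an open-circuited stub, Z_in = −jZ_0·cot(βl) = −jZ_0/tan(βl)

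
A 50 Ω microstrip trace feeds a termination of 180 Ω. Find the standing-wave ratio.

Γ = (180 − 50)/(180 + 50) = 0.565
VSWR = (1 + 0.565)/(1 − 0.565)

VSWR ≈ 3.6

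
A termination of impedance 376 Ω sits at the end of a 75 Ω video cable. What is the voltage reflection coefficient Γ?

Γ = (Z_L − Z_0)/(Z_L + Z_0) = (376 − 75)/(376 + 75) = 301/451

Γ = 0.667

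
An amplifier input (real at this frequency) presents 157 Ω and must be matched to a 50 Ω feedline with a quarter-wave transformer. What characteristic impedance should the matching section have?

Z_qwt ≈ 88.6 Ω

Z_qwt = √(Z_0·R_L) = √(50 × 157) = √7850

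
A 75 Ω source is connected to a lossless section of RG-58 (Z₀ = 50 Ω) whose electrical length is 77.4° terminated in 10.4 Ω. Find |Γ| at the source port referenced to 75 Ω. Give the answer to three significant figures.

|Γ| ≈ 0.546

tan(βl) = 4.47
Z_in = Z_0·(Z_L + jZ_0·tanβl)/(Z_0 + jZ_L·tanβl) = 117 + j115 Ω
Γ_s = (Z_in − Z_s)/(Z_in + Z_s) = (42.1 + j115)/(192 + j115), |Γ_s| = 0.546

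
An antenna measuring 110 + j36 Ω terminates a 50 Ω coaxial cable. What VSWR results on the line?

VSWR ≈ 2.49

Γ = (Z_L − Z_0)/(Z_L + Z_0) = (60 + j36)/(160 + j36)
|Γ| = 70/164 = 0.427
VSWR = (1 + |Γ|)/(1 − |Γ|) = 1.43/0.573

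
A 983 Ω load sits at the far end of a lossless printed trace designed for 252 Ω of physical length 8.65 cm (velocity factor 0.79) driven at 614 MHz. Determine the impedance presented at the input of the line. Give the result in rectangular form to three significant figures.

Z_in ≈ 66.2 − j38.6 Ω

λ = v/f = 0.79·c / 614 MHz = 0.386 m
βl = 2π·l/λ = 2π × 0.224 = 80.7°
tan(βl) = tan(80.7°) = 6.09
Z_in = Z_0·(Z_L + jZ_0·tanβl)/(Z_0 + jZ_L·tanβl)
     = 252·(983 + j1530)/(252 + j5990)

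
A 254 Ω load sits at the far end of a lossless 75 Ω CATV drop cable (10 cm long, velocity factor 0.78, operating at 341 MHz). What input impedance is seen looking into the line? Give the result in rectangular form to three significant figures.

λ = v/f = 0.78·c / 341 MHz = 0.686 m
βl = 2π·l/λ = 2π × 0.146 = 52.5°
tan(βl) = tan(52.5°) = 1.3
Z_in = Z_0·(Z_L + jZ_0·tanβl)/(Z_0 + jZ_L·tanβl)
     = 75·(254 + j97.6)/(75 + j331)

Z_in ≈ 33.5 − j50 Ω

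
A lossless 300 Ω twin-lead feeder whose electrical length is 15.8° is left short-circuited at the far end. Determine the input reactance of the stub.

tan(βl) = 0.283
For a short-circuited stub, Z_in = jZ_0·tan(βl)

X_in ≈ 84.9 Ω (inductive)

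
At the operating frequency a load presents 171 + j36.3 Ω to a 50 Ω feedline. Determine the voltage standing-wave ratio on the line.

Γ = (Z_L − Z_0)/(Z_L + Z_0) = (121 + j36.3)/(221 + j36.3)
|Γ| = 126/224 = 0.564
VSWR = (1 + |Γ|)/(1 − |Γ|) = 1.56/0.436

VSWR ≈ 3.59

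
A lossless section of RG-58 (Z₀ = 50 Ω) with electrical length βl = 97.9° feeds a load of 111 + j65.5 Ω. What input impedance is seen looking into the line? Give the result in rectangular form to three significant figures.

Z_in ≈ 16.1 − j3.57 Ω

tan(βl) = tan(97.9°) = -7.21
Z_in = Z_0·(Z_L + jZ_0·tanβl)/(Z_0 + jZ_L·tanβl)
     = 50·(111 − j295)/(522 − j800)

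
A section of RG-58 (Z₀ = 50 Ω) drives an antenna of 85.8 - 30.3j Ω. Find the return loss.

Γ = (35.8 − j30.3)/(135.8 − j30.3), |Γ| = 0.337
RL = −20·log₁₀|Γ| = −20·log₁₀(0.337)

RL ≈ 9.45 dB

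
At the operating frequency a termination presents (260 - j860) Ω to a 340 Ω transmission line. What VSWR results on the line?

VSWR ≈ 10.3

Γ = (Z_L − Z_0)/(Z_L + Z_0) = (-80 − j860)/(600 − j860)
|Γ| = 864/1050 = 0.824
VSWR = (1 + |Γ|)/(1 − |Γ|) = 1.82/0.176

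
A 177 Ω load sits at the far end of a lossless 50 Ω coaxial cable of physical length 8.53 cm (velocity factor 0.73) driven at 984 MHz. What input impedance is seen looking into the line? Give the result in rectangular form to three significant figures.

Z_in ≈ 28.7 + j46.5 Ω

λ = v/f = 0.73·c / 984 MHz = 0.223 m
βl = 2π·l/λ = 2π × 0.383 = 138°
tan(βl) = tan(138°) = -0.901
Z_in = Z_0·(Z_L + jZ_0·tanβl)/(Z_0 + jZ_L·tanβl)
     = 50·(177 − j45.1)/(50 − j160)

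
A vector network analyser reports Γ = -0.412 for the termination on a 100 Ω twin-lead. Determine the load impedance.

Z_L ≈ 41.6 Ω

Z_L = Z_0·(1 + Γ)/(1 − Γ) = 100·(0.588)/(1.41)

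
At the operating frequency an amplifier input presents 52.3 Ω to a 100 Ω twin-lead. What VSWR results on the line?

VSWR ≈ 1.91

For a purely resistive load, VSWR = R_L/Z_0 or Z_0/R_L (whichever > 1) = 100/52.3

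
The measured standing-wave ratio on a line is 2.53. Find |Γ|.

|Γ| = (S − 1)/(S + 1) = (2.53 − 1)/(2.53 + 1) = 1.53/3.53

|Γ| ≈ 0.433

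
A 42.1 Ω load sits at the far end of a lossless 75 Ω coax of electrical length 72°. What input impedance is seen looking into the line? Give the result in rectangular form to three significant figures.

Z_in ≈ 111 + j39.7 Ω

tan(βl) = tan(72°) = 3.08
Z_in = Z_0·(Z_L + jZ_0·tanβl)/(Z_0 + jZ_L·tanβl)
     = 75·(42.1 + j231)/(75 + j130)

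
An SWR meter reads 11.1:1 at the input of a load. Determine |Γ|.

|Γ| = (S − 1)/(S + 1) = (11.1 − 1)/(11.1 + 1) = 10.1/12.1

|Γ| ≈ 0.835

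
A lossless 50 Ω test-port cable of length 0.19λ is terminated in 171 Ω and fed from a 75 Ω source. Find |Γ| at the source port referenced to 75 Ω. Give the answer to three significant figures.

βl = 2π × 0.19 = 68.4°
tan(βl) = 2.53
Z_in = Z_0·(Z_L + jZ_0·tanβl)/(Z_0 + jZ_L·tanβl) = 16.7 − j17.9 Ω
Γ_s = (Z_in − Z_s)/(Z_in + Z_s) = (-58.3 − j17.9)/(91.7 − j17.9), |Γ_s| = 0.653

|Γ| ≈ 0.653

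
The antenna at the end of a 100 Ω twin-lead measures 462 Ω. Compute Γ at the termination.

Γ = 0.644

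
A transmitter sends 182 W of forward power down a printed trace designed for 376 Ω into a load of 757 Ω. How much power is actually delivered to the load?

P_delivered ≈ 161 W

Γ = (757 − 376)/(757 + 376) = 0.336
|Γ|² = 0.113
P_refl = |Γ|²·P_inc = 20.6 W, P_del = (1 − |Γ|²)·P_inc = 161 W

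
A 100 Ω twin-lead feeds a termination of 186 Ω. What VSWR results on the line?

For a purely resistive load, VSWR = R_L/Z_0 or Z_0/R_L (whichever > 1) = 186/100

VSWR ≈ 1.86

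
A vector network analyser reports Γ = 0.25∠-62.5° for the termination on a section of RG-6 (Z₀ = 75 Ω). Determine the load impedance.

Z_L ≈ 84.5 − j40 Ω

Z_L = Z_0·(1 + Γ)/(1 − Γ) = 75·(1.12 − j0.222)/(0.885 + j0.222)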